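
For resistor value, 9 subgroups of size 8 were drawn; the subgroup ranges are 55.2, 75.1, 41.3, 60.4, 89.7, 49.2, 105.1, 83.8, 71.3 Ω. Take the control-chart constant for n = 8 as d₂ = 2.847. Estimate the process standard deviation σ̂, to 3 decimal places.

R̄ = (55.2 + 75.1 + 41.3 + 60.4 + 89.7 + 49.2 + 105.1 + 83.8 + 71.3) / 9 = 70.1222
σ̂ = R̄ / d₂ = 70.1222 / 2.847 = 24.6302

24.630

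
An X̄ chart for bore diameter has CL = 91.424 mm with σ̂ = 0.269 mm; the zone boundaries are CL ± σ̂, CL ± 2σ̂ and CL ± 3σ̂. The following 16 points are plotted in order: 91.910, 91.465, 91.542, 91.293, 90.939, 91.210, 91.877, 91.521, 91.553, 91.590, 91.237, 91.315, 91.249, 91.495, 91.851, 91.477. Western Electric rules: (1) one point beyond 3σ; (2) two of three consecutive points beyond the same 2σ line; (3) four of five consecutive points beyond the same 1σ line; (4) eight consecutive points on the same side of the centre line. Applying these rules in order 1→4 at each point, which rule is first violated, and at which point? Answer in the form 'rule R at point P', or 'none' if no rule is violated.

none

Zone of each point (C = within 1σ̂, B = 1σ̂–2σ̂, A = 2σ̂–3σ̂, * = beyond 3σ̂; sign = side of CL): 1:+B, 2:+C, 3:+C, 4:-C, 5:-B, 6:-C, 7:+B, 8:+C, 9:+C, 10:+C, 11:-C, 12:-C, 13:-C, 14:+C, 15:+B, 16:+C
No rule fires across all 16 points.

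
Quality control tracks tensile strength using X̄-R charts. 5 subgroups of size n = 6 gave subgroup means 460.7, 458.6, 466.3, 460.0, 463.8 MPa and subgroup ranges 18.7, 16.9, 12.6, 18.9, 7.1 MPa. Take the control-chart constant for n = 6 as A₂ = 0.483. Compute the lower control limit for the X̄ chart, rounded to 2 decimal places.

454.71

X̄̄ = (460.7 + 458.6 + 466.3 + 460.0 + 463.8) / 5 = 2309.4000 / 5 = 461.8800
R̄ = (18.7 + 16.9 + 12.6 + 18.9 + 7.1) / 5 = 74.2000 / 5 = 14.8400
LCL = X̄̄ − A₂·R̄ = 461.8800 − 0.483 × 14.8400 = 454.7123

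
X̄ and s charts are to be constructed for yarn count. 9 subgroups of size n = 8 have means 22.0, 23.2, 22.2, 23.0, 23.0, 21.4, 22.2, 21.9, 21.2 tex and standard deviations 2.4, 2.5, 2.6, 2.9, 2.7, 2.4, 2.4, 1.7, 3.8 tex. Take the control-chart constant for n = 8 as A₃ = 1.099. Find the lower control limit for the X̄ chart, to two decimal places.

19.38

X̄̄ = (22.0 + 23.2 + 22.2 + 23.0 + 23.0 + 21.4 + 22.2 + 21.9 + 21.2) / 9 = 22.2333
s̄ = (2.4 + 2.5 + 2.6 + 2.9 + 2.7 + 2.4 + 2.4 + 1.7 + 3.8) / 9 = 2.6000
LCL = X̄̄ − A₃·s̄ = 22.2333 − 1.099 × 2.6000 = 19.3759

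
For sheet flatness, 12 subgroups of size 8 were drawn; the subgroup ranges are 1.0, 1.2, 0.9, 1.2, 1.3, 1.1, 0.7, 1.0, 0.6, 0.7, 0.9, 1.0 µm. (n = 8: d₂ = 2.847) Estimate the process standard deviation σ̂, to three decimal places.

R̄ = (1.0 + 1.2 + 0.9 + 1.2 + 1.3 + 1.1 + 0.7 + 1.0 + 0.6 + 0.7 + 0.9 + 1.0) / 12 = 0.9667
σ̂ = R̄ / d₂ = 0.9667 / 2.847 = 0.3395

0.340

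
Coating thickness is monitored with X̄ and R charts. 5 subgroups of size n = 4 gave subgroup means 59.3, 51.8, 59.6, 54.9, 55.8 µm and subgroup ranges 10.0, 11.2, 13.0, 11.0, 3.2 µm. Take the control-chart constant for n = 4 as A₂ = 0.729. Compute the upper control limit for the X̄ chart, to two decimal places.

63.34

X̄̄ = (59.3 + 51.8 + 59.6 + 54.9 + 55.8) / 5 = 281.4000 / 5 = 56.2800
R̄ = (10.0 + 11.2 + 13.0 + 11.0 + 3.2) / 5 = 48.4000 / 5 = 9.6800
UCL = X̄̄ + A₂·R̄ = 56.2800 + 0.729 × 9.6800 = 63.3367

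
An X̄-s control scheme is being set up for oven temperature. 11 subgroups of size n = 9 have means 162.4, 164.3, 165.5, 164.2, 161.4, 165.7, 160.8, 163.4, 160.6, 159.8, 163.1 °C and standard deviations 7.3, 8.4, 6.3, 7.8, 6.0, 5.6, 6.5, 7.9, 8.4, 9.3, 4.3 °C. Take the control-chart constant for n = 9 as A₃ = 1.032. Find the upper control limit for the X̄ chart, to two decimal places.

X̄̄ = (162.4 + 164.3 + 165.5 + 164.2 + 161.4 + 165.7 + 160.8 + 163.4 + 160.6 + 159.8 + 163.1) / 11 = 162.8364
s̄ = (7.3 + 8.4 + 6.3 + 7.8 + 6.0 + 5.6 + 6.5 + 7.9 + 8.4 + 9.3 + 4.3) / 11 = 7.0727
UCL = X̄̄ + A₃·s̄ = 162.8364 + 1.032 × 7.0727 = 170.1354

170.14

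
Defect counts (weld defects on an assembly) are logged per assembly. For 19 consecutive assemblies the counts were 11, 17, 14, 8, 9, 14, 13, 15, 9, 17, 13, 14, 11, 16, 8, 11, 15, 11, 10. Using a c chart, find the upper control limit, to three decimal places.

22.994

c̄ = (11 + 17 + 14 + 8 + 9 + 14 + 13 + 15 + 9 + 17 + 13 + 14 + 11 + 16 + 8 + 11 + 15 + 11 + 10) / 19 = 236 / 19 = 12.4211
UCL = c̄ + 3√c̄ = 12.4211 + 3 × √12.4211 = 12.4211 + 3 × 3.5244 = 22.9941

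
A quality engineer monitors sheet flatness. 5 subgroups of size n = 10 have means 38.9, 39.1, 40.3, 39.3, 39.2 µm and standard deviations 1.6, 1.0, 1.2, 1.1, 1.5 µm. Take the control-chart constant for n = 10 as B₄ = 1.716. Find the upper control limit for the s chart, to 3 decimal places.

s̄ = (1.6 + 1.0 + 1.2 + 1.1 + 1.5) / 5 = 1.2800
UCL_s = B₄·s̄ = 1.716 × 1.2800 = 2.1965

2.196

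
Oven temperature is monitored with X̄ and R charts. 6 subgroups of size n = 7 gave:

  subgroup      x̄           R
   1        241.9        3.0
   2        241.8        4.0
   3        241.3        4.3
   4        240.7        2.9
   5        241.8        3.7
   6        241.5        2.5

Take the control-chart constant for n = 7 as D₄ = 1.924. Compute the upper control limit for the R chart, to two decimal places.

6.54

R̄ = (3.0 + 4.0 + 4.3 + 2.9 + 3.7 + 2.5) / 6 = 20.4000 / 6 = 3.4000
UCL_R = D₄·R̄ = 1.924 × 3.4000 = 6.5416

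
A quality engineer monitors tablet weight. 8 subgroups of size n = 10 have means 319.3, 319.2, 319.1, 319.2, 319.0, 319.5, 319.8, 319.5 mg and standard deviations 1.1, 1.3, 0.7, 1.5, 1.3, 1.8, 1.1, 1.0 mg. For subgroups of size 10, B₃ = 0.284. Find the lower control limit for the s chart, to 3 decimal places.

s̄ = (1.1 + 1.3 + 0.7 + 1.5 + 1.3 + 1.8 + 1.1 + 1.0) / 8 = 1.2250
LCL_s = B₃·s̄ = 0.284 × 1.2250 = 0.3479

0.348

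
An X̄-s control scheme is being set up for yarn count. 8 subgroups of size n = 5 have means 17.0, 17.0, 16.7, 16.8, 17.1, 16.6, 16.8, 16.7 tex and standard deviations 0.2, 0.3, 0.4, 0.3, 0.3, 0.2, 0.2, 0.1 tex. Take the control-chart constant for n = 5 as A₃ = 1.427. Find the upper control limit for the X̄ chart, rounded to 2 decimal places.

X̄̄ = (17.0 + 17.0 + 16.7 + 16.8 + 17.1 + 16.6 + 16.8 + 16.7) / 8 = 16.8375
s̄ = (0.2 + 0.3 + 0.4 + 0.3 + 0.3 + 0.2 + 0.2 + 0.1) / 8 = 0.2500
UCL = X̄̄ + A₃·s̄ = 16.8375 + 1.427 × 0.2500 = 17.1943

17.19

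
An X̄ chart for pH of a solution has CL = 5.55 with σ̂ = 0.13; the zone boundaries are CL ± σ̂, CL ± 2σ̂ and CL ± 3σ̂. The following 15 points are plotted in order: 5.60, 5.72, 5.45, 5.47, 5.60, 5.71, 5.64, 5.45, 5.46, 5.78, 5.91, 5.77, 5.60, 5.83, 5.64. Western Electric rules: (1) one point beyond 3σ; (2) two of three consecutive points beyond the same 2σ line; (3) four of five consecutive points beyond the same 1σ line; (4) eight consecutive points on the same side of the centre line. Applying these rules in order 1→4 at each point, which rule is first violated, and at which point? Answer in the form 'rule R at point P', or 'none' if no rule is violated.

Zone of each point (C = within 1σ̂, B = 1σ̂–2σ̂, A = 2σ̂–3σ̂, * = beyond 3σ̂; sign = side of CL): 1:+C, 2:+B, 3:-C, 4:-C, 5:+C, 6:+B, 7:+C, 8:-C, 9:-C, 10:+B, 11:+A, 12:+B, 13:+C, 14:+A, 15:+C
Rule 3 (four of five consecutive points beyond the same 1σ limit) is satisfied at point 14.

rule 3 at point 14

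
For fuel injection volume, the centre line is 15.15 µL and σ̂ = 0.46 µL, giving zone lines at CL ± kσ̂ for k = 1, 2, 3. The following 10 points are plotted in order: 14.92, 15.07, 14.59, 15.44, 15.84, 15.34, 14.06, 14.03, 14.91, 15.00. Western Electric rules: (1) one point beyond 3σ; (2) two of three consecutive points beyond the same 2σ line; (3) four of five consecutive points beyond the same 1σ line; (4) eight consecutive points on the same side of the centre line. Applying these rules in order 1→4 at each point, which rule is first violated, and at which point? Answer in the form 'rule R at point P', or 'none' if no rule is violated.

Zone of each point (C = within 1σ̂, B = 1σ̂–2σ̂, A = 2σ̂–3σ̂, * = beyond 3σ̂; sign = side of CL): 1:-C, 2:-C, 3:-B, 4:+C, 5:+B, 6:+C, 7:-A, 8:-A, 9:-C, 10:-C
Rule 2 (two of three consecutive points beyond the same 2σ limit) is satisfied at point 8.

rule 2 at point 8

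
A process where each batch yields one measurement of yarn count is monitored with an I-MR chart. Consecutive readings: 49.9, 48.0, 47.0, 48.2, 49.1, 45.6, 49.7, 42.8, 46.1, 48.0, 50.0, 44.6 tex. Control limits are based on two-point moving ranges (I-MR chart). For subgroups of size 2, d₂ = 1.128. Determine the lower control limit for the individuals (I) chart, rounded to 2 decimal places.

X̄ = (49.9 + 48.0 + 47.0 + 48.2 + 49.1 + 45.6 + 49.7 + 42.8 + 46.1 + 48.0 + 50.0 + 44.6) / 12 = 47.4167
Moving ranges: 1.9, 1.0, 1.2, 0.9, 3.5, 4.1, 6.9, 3.3, 1.9, 2.0, 5.4; M̄R̄ = 32.1000 / 11 = 2.9182
LCL = X̄ − 3·M̄R̄/d₂ = 47.4167 − 3 × 2.9182 / 1.128 = 39.6555

39.66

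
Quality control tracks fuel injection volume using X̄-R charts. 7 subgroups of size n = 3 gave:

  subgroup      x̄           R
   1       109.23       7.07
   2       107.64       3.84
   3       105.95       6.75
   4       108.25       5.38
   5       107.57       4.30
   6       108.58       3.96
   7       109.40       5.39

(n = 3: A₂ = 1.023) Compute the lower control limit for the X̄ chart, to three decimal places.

X̄̄ = (109.23 + 107.64 + 105.95 + 108.25 + 107.57 + 108.58 + 109.40) / 7 = 756.6200 / 7 = 108.0886
R̄ = (7.07 + 3.84 + 6.75 + 5.38 + 4.30 + 3.96 + 5.39) / 7 = 36.6900 / 7 = 5.2414
LCL = X̄̄ − A₂·R̄ = 108.0886 − 1.023 × 5.2414 = 102.7266

102.727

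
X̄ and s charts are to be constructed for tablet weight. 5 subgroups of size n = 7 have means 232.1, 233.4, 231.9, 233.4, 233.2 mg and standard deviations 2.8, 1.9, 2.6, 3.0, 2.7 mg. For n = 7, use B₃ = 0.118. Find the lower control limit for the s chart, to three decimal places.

0.307

s̄ = (2.8 + 1.9 + 2.6 + 3.0 + 2.7) / 5 = 2.6000
LCL_s = B₃·s̄ = 0.118 × 2.6000 = 0.3068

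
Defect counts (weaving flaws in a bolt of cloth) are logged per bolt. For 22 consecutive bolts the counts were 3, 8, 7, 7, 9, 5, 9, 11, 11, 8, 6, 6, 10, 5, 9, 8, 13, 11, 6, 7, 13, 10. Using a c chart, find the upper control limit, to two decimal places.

c̄ = (3 + 8 + 7 + 7 + 9 + 5 + 9 + 11 + 11 + 8 + 6 + 6 + 10 + 5 + 9 + 8 + 13 + 11 + 6 + 7 + 13 + 10) / 22 = 182 / 22 = 8.2727
UCL = c̄ + 3√c̄ = 8.2727 + 3 × √8.2727 = 8.2727 + 3 × 2.8762 = 16.9014

16.90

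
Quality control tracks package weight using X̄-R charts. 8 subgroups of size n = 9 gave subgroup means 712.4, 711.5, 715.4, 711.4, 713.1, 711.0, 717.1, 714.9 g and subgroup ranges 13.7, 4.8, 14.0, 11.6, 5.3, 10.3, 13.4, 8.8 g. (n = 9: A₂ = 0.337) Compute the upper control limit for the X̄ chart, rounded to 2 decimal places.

X̄̄ = (712.4 + 711.5 + 715.4 + 711.4 + 713.1 + 711.0 + 717.1 + 714.9) / 8 = 5706.8000 / 8 = 713.3500
R̄ = (13.7 + 4.8 + 14.0 + 11.6 + 5.3 + 10.3 + 13.4 + 8.8) / 8 = 81.9000 / 8 = 10.2375
UCL = X̄̄ + A₂·R̄ = 713.3500 + 0.337 × 10.2375 = 716.8000

716.80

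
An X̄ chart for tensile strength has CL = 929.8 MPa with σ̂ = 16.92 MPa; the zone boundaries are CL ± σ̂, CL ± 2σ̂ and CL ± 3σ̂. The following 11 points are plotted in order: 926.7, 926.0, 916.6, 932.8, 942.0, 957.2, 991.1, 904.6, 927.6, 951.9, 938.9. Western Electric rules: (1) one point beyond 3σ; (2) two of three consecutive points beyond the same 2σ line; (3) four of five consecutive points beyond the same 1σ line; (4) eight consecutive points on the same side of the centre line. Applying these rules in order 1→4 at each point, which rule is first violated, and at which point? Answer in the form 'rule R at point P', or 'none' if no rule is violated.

Zone of each point (C = within 1σ̂, B = 1σ̂–2σ̂, A = 2σ̂–3σ̂, * = beyond 3σ̂; sign = side of CL): 1:-C, 2:-C, 3:-C, 4:+C, 5:+C, 6:+B, 7:+*, 8:-B, 9:-C, 10:+B, 11:+C
Rule 1 (one point beyond the 3σ limits) is satisfied at point 7.

rule 1 at point 7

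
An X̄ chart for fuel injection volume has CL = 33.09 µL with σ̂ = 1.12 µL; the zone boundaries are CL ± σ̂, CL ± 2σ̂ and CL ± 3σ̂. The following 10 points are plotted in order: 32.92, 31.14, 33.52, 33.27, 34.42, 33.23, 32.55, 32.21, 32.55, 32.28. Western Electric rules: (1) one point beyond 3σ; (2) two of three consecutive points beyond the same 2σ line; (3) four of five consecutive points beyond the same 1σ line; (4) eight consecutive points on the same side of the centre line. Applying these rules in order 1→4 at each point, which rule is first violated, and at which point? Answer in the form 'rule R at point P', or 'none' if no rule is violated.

Zone of each point (C = within 1σ̂, B = 1σ̂–2σ̂, A = 2σ̂–3σ̂, * = beyond 3σ̂; sign = side of CL): 1:-C, 2:-B, 3:+C, 4:+C, 5:+B, 6:+C, 7:-C, 8:-C, 9:-C, 10:-C
No rule fires across all 10 points.

none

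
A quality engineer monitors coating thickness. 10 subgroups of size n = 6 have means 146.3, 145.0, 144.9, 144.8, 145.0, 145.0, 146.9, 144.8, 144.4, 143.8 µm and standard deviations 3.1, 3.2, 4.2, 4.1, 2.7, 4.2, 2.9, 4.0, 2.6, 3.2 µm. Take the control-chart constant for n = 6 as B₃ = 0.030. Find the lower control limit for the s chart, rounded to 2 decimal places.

0.10

s̄ = (3.1 + 3.2 + 4.2 + 4.1 + 2.7 + 4.2 + 2.9 + 4.0 + 2.6 + 3.2) / 10 = 3.4200
LCL_s = B₃·s̄ = 0.030 × 3.4200 = 0.1026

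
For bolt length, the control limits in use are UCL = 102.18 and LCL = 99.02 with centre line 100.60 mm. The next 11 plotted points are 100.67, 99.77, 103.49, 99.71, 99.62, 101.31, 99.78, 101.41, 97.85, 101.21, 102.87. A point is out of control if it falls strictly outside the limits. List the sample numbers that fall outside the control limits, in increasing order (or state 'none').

Compare each point to [99.02, 102.18]: sample 3 = 103.49 > UCL; sample 9 = 97.85 < LCL; sample 11 = 102.87 > UCL.

3, 9, 11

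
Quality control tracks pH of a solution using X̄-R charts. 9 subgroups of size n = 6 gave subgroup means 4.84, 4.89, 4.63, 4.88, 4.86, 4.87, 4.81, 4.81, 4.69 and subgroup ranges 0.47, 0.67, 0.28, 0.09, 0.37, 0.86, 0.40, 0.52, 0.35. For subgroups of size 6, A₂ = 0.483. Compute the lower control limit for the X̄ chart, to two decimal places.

4.59

X̄̄ = (4.84 + 4.89 + 4.63 + 4.88 + 4.86 + 4.87 + 4.81 + 4.81 + 4.69) / 9 = 43.2800 / 9 = 4.8089
R̄ = (0.47 + 0.67 + 0.28 + 0.09 + 0.37 + 0.86 + 0.40 + 0.52 + 0.35) / 9 = 4.0100 / 9 = 0.4456
LCL = X̄̄ − A₂·R̄ = 4.8089 − 0.483 × 0.4456 = 4.5937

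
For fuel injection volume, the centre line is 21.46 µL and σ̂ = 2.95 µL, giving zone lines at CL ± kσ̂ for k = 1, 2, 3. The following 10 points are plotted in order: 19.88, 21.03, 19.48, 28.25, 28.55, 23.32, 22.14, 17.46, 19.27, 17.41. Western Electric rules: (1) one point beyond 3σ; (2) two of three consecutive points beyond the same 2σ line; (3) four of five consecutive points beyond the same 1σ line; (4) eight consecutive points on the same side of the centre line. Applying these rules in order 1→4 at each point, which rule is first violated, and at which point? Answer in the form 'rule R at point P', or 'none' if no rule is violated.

Zone of each point (C = within 1σ̂, B = 1σ̂–2σ̂, A = 2σ̂–3σ̂, * = beyond 3σ̂; sign = side of CL): 1:-C, 2:-C, 3:-C, 4:+A, 5:+A, 6:+C, 7:+C, 8:-B, 9:-C, 10:-B
Rule 2 (two of three consecutive points beyond the same 2σ limit) is satisfied at point 5.

rule 2 at point 5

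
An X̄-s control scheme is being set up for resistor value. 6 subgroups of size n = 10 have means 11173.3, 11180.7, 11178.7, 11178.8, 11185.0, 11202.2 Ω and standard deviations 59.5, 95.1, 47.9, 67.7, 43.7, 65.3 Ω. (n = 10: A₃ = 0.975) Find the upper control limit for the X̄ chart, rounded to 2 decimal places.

11244.74

X̄̄ = (11173.3 + 11180.7 + 11178.7 + 11178.8 + 11185.0 + 11202.2) / 6 = 11183.1167
s̄ = (59.5 + 95.1 + 47.9 + 67.7 + 43.7 + 65.3) / 6 = 63.2000
UCL = X̄̄ + A₃·s̄ = 11183.1167 + 0.975 × 63.2000 = 11244.7367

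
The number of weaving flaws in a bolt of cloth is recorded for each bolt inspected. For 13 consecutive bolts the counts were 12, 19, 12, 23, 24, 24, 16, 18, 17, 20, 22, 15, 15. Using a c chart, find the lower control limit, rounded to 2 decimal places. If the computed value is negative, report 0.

5.42

c̄ = (12 + 19 + 12 + 23 + 24 + 24 + 16 + 18 + 17 + 20 + 22 + 15 + 15) / 13 = 237 / 13 = 18.2308
LCL = c̄ − 3√c̄ = 18.2308 − 3 × 4.2698 = 5.4215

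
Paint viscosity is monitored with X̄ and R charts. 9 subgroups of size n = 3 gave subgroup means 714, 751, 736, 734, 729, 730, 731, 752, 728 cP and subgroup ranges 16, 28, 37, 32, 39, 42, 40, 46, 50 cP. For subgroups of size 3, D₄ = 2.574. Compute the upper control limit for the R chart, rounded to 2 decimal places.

94.38

R̄ = (16 + 28 + 37 + 32 + 39 + 42 + 40 + 46 + 50) / 9 = 330.0000 / 9 = 36.6667
UCL_R = D₄·R̄ = 2.574 × 36.6667 = 94.3800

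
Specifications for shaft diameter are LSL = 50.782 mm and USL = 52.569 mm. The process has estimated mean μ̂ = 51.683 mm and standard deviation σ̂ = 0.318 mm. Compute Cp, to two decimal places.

0.94

Cp = (USL − LSL) / (6σ̂) = (52.569 − 50.782) / (6 × 0.318) = 1.7870 / 1.9080 = 0.9366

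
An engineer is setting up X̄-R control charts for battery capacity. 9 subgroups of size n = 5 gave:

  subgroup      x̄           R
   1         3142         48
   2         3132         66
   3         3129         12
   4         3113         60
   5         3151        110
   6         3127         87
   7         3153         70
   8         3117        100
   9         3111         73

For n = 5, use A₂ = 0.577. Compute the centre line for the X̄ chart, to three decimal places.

X̄̄ = (3142 + 3132 + 3129 + 3113 + 3151 + 3127 + 3153 + 3117 + 3111) / 9 = 28175.0000 / 9 = 3130.5556
CL = X̄̄ = 3130.5556

3130.556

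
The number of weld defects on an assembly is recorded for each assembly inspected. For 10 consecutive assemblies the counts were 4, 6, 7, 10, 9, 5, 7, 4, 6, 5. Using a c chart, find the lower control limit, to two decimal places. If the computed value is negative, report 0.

c̄ = (4 + 6 + 7 + 10 + 9 + 5 + 7 + 4 + 6 + 5) / 10 = 63 / 10 = 6.3000
LCL = c̄ − 3√c̄ = 6.3000 − 3 × 2.5100 = -1.2299 → 0 (cannot be negative)

0.00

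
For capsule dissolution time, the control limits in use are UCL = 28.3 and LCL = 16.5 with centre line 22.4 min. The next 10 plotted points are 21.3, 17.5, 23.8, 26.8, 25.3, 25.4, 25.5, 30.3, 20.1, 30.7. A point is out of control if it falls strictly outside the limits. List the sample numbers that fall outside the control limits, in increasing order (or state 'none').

Compare each point to [16.5, 28.3]: sample 8 = 30.3 > UCL; sample 10 = 30.7 > UCL.

8, 10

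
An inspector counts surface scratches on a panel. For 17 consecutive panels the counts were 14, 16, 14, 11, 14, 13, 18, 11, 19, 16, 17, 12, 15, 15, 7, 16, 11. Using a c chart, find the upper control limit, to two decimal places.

c̄ = (14 + 16 + 14 + 11 + 14 + 13 + 18 + 11 + 19 + 16 + 17 + 12 + 15 + 15 + 7 + 16 + 11) / 17 = 239 / 17 = 14.0588
UCL = c̄ + 3√c̄ = 14.0588 + 3 × √14.0588 = 14.0588 + 3 × 3.7495 = 25.3074

25.31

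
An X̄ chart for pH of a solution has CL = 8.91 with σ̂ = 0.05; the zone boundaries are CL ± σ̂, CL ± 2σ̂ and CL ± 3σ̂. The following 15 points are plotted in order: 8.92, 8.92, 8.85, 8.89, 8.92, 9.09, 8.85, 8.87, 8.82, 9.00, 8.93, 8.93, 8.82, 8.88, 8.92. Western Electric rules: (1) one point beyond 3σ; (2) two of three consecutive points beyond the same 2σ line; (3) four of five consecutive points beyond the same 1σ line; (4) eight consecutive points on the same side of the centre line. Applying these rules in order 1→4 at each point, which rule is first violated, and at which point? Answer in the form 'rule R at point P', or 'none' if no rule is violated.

Zone of each point (C = within 1σ̂, B = 1σ̂–2σ̂, A = 2σ̂–3σ̂, * = beyond 3σ̂; sign = side of CL): 1:+C, 2:+C, 3:-B, 4:-C, 5:+C, 6:+*, 7:-B, 8:-C, 9:-B, 10:+B, 11:+C, 12:+C, 13:-B, 14:-C, 15:+C
Rule 1 (one point beyond the 3σ limits) is satisfied at point 6.

rule 1 at point 6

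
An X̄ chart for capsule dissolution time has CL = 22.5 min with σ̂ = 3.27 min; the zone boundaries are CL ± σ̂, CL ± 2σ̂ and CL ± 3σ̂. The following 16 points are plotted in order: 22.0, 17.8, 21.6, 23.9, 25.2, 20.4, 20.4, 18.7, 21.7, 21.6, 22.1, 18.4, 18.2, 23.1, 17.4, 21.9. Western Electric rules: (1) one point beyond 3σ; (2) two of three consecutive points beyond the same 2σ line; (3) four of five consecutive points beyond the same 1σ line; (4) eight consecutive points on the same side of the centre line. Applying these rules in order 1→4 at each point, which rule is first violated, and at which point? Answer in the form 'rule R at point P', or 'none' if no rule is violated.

Zone of each point (C = within 1σ̂, B = 1σ̂–2σ̂, A = 2σ̂–3σ̂, * = beyond 3σ̂; sign = side of CL): 1:-C, 2:-B, 3:-C, 4:+C, 5:+C, 6:-C, 7:-C, 8:-B, 9:-C, 10:-C, 11:-C, 12:-B, 13:-B, 14:+C, 15:-B, 16:-C
Rule 4 (eight consecutive points on the same side of the centre line) is satisfied at point 13.

rule 4 at point 13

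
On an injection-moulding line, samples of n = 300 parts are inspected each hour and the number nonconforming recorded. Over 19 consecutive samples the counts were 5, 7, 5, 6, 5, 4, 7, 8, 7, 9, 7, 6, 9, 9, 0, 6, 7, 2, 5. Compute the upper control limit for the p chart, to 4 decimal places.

p̄ = Σdᵢ / (k·n) = 114 / (19 × 300) = 0.02000
UCL = p̄ + 3·√(p̄(1−p̄)/n) = 0.02000 + 3 × √(0.02000×0.98000/300) = 0.02000 + 3 × 0.00808 = 0.04425

0.0442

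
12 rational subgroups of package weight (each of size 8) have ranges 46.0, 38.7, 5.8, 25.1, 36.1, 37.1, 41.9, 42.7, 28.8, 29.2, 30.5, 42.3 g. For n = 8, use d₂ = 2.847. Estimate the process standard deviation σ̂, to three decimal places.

11.831

R̄ = (46.0 + 38.7 + 5.8 + 25.1 + 36.1 + 37.1 + 41.9 + 42.7 + 28.8 + 29.2 + 30.5 + 42.3) / 12 = 33.6833
σ̂ = R̄ / d₂ = 33.6833 / 2.847 = 11.8312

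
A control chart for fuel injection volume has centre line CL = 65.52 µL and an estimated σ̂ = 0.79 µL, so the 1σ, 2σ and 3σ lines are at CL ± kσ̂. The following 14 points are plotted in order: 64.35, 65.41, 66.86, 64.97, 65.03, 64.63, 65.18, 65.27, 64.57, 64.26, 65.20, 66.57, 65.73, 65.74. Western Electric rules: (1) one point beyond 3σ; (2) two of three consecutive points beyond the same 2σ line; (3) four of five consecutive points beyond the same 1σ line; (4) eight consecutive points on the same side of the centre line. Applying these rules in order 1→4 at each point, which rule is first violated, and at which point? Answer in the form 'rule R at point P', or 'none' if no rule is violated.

Zone of each point (C = within 1σ̂, B = 1σ̂–2σ̂, A = 2σ̂–3σ̂, * = beyond 3σ̂; sign = side of CL): 1:-B, 2:-C, 3:+B, 4:-C, 5:-C, 6:-B, 7:-C, 8:-C, 9:-B, 10:-B, 11:-C, 12:+B, 13:+C, 14:+C
Rule 4 (eight consecutive points on the same side of the centre line) is satisfied at point 11.

rule 4 at point 11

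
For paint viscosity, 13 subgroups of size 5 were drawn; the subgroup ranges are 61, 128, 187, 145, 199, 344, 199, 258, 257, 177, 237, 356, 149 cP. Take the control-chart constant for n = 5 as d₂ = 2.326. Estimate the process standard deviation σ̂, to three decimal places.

R̄ = (61 + 128 + 187 + 145 + 199 + 344 + 199 + 258 + 257 + 177 + 237 + 356 + 149) / 13 = 207.4615
σ̂ = R̄ / d₂ = 207.4615 / 2.326 = 89.1924

89.192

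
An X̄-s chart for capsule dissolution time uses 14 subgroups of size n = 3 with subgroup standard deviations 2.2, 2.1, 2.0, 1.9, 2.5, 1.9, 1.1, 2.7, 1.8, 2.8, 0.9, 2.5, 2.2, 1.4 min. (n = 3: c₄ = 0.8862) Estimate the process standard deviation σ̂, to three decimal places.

s̄ = (2.2 + 2.1 + 2.0 + 1.9 + 2.5 + 1.9 + 1.1 + 2.7 + 1.8 + 2.8 + 0.9 + 2.5 + 2.2 + 1.4) / 14 = 2.0000
σ̂ = s̄ / c₄ = 2.0000 / 0.8862 = 2.2568

2.257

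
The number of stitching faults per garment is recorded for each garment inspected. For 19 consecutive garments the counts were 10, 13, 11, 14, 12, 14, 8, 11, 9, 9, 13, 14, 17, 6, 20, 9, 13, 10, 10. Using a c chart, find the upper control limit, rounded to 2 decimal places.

22.01

c̄ = (10 + 13 + 11 + 14 + 12 + 14 + 8 + 11 + 9 + 9 + 13 + 14 + 17 + 6 + 20 + 9 + 13 + 10 + 10) / 19 = 223 / 19 = 11.7368
UCL = c̄ + 3√c̄ = 11.7368 + 3 × √11.7368 = 11.7368 + 3 × 3.4259 = 22.0146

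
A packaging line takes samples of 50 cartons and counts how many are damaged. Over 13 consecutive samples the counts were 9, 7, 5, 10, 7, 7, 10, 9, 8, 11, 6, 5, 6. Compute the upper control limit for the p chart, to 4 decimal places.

p̄ = Σdᵢ / (k·n) = 100 / (13 × 50) = 0.15385
UCL = p̄ + 3·√(p̄(1−p̄)/n) = 0.15385 + 3 × √(0.15385×0.84615/50) = 0.15385 + 3 × 0.05102 = 0.30692

0.3069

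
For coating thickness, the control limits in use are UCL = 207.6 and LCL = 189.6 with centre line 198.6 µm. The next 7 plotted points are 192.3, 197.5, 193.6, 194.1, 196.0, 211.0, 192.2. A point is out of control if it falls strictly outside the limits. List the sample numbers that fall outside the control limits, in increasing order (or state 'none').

Compare each point to [189.6, 207.6]: sample 6 = 211.0 > UCL.

6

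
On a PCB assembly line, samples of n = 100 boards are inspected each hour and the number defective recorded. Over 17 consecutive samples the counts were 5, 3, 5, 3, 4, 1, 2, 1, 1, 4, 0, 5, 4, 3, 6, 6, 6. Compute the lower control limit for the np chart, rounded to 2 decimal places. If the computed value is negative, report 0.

p̄ = Σdᵢ / (k·n) = 59 / (17 × 100) = 0.03471
LCL = np̄ − 3·√(np̄(1−p̄)) = 3.4706 − 3 × 1.8303 = -2.0204 → 0 (negative, so LCL = 0)

0.00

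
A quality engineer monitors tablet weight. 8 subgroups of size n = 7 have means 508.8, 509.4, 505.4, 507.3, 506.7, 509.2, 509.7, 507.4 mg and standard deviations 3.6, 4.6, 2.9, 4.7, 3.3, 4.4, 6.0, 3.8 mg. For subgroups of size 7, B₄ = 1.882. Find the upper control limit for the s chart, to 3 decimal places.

s̄ = (3.6 + 4.6 + 2.9 + 4.7 + 3.3 + 4.4 + 6.0 + 3.8) / 8 = 4.1625
UCL_s = B₄·s̄ = 1.882 × 4.1625 = 7.8338

7.834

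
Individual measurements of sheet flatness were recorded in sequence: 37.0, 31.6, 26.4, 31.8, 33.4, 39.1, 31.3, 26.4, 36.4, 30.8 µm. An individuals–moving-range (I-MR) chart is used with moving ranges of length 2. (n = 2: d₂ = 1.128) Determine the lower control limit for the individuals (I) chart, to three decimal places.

17.172

X̄ = (37.0 + 31.6 + 26.4 + 31.8 + 33.4 + 39.1 + 31.3 + 26.4 + 36.4 + 30.8) / 10 = 32.4200
Moving ranges: 5.4, 5.2, 5.4, 1.6, 5.7, 7.8, 4.9, 10.0, 5.6; M̄R̄ = 51.6000 / 9 = 5.7333
LCL = X̄ − 3·M̄R̄/d₂ = 32.4200 − 3 × 5.7333 / 1.128 = 17.1718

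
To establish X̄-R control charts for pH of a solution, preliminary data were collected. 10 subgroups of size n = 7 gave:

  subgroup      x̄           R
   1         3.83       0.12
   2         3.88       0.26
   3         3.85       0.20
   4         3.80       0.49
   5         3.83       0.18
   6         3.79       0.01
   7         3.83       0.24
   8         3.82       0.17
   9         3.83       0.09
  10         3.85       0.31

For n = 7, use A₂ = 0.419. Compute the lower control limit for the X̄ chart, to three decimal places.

X̄̄ = (3.83 + 3.88 + 3.85 + 3.80 + 3.83 + 3.79 + 3.83 + 3.82 + 3.83 + 3.85) / 10 = 38.3100 / 10 = 3.8310
R̄ = (0.12 + 0.26 + 0.20 + 0.49 + 0.18 + 0.01 + 0.24 + 0.17 + 0.09 + 0.31) / 10 = 2.0700 / 10 = 0.2070
LCL = X̄̄ − A₂·R̄ = 3.8310 − 0.419 × 0.2070 = 3.7443

3.744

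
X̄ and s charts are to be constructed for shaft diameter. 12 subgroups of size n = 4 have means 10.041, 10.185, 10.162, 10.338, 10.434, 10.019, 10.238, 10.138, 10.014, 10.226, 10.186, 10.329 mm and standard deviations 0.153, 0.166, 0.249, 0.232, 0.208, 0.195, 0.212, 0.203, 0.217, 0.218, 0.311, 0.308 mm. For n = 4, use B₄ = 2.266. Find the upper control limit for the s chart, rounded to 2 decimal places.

s̄ = (0.153 + 0.166 + 0.249 + 0.232 + 0.208 + 0.195 + 0.212 + 0.203 + 0.217 + 0.218 + 0.311 + 0.308) / 12 = 0.2227
UCL_s = B₄·s̄ = 2.266 × 0.2227 = 0.5046

0.50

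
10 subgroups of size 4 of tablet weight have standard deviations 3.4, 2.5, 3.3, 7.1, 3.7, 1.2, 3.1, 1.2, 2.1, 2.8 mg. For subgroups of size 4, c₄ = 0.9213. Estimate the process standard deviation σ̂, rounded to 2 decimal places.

3.30

s̄ = (3.4 + 2.5 + 3.3 + 7.1 + 3.7 + 1.2 + 3.1 + 1.2 + 2.1 + 2.8) / 10 = 3.0400
σ̂ = s̄ / c₄ = 3.0400 / 0.9213 = 3.2997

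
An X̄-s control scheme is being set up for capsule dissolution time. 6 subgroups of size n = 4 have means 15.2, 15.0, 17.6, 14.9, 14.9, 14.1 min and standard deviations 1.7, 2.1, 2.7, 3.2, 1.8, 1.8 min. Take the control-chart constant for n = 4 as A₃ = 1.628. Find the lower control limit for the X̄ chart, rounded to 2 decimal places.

11.67

X̄̄ = (15.2 + 15.0 + 17.6 + 14.9 + 14.9 + 14.1) / 6 = 15.2833
s̄ = (1.7 + 2.1 + 2.7 + 3.2 + 1.8 + 1.8) / 6 = 2.2167
LCL = X̄̄ − A₃·s̄ = 15.2833 − 1.628 × 2.2167 = 11.6746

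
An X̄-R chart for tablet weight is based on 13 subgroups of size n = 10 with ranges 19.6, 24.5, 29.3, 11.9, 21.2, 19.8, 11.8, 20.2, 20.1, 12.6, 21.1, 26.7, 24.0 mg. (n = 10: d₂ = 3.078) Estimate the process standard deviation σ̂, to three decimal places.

R̄ = (19.6 + 24.5 + 29.3 + 11.9 + 21.2 + 19.8 + 11.8 + 20.2 + 20.1 + 12.6 + 21.1 + 26.7 + 24.0) / 13 = 20.2154
σ̂ = R̄ / d₂ = 20.2154 / 3.078 = 6.5677

6.568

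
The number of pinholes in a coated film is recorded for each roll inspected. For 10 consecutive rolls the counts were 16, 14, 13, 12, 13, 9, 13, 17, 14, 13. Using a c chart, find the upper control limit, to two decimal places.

24.38

c̄ = (16 + 14 + 13 + 12 + 13 + 9 + 13 + 17 + 14 + 13) / 10 = 134 / 10 = 13.4000
UCL = c̄ + 3√c̄ = 13.4000 + 3 × √13.4000 = 13.4000 + 3 × 3.6606 = 24.3818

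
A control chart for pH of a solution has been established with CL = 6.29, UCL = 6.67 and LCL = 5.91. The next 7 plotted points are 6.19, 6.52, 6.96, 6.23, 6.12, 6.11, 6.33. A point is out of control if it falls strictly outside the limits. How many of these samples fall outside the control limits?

Compare each point to [5.91, 6.67]: sample 3 = 6.96 > UCL.

1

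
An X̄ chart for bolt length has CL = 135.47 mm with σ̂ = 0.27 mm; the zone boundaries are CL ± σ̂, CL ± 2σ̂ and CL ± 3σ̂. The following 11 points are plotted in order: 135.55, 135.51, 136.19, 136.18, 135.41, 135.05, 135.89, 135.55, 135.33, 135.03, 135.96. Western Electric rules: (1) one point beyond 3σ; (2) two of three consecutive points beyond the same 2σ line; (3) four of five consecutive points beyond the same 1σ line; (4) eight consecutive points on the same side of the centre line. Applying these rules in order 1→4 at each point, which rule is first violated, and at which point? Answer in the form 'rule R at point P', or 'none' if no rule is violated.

Zone of each point (C = within 1σ̂, B = 1σ̂–2σ̂, A = 2σ̂–3σ̂, * = beyond 3σ̂; sign = side of CL): 1:+C, 2:+C, 3:+A, 4:+A, 5:-C, 6:-B, 7:+B, 8:+C, 9:-C, 10:-B, 11:+B
Rule 2 (two of three consecutive points beyond the same 2σ limit) is satisfied at point 4.

rule 2 at point 4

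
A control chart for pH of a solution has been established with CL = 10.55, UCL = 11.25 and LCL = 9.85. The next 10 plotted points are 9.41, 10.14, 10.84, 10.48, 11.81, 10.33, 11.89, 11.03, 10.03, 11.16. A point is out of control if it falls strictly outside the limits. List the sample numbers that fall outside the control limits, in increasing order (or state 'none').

Compare each point to [9.85, 11.25]: sample 1 = 9.41 < LCL; sample 5 = 11.81 > UCL; sample 7 = 11.89 > UCL.

1, 5, 7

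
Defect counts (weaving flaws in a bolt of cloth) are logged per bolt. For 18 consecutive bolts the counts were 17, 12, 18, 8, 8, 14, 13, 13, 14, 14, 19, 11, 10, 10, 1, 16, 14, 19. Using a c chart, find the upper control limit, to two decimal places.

c̄ = (17 + 12 + 18 + 8 + 8 + 14 + 13 + 13 + 14 + 14 + 19 + 11 + 10 + 10 + 1 + 16 + 14 + 19) / 18 = 231 / 18 = 12.8333
UCL = c̄ + 3√c̄ = 12.8333 + 3 × √12.8333 = 12.8333 + 3 × 3.5824 = 23.5804

23.58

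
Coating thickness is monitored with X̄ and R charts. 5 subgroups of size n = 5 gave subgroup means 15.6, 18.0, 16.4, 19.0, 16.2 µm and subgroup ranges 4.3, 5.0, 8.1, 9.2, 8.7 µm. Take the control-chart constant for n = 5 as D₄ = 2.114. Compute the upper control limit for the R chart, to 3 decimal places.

R̄ = (4.3 + 5.0 + 8.1 + 9.2 + 8.7) / 5 = 35.3000 / 5 = 7.0600
UCL_R = D₄·R̄ = 2.114 × 7.0600 = 14.9248

14.925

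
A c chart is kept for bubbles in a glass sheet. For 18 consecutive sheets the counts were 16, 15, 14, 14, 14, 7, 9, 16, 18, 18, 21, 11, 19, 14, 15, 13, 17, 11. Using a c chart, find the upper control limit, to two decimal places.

26.00

c̄ = (16 + 15 + 14 + 14 + 14 + 7 + 9 + 16 + 18 + 18 + 21 + 11 + 19 + 14 + 15 + 13 + 17 + 11) / 18 = 262 / 18 = 14.5556
UCL = c̄ + 3√c̄ = 14.5556 + 3 × √14.5556 = 14.5556 + 3 × 3.8152 = 26.0011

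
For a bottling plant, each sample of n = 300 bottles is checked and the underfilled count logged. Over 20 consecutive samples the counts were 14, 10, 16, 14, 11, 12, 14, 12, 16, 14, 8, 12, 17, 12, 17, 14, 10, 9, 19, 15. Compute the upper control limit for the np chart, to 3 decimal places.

p̄ = Σdᵢ / (k·n) = 266 / (20 × 300) = 0.04433
UCL = np̄ + 3·√(np̄(1−p̄)) = 13.3000 + 3 × √(13.3000×0.95567) = 13.3000 + 3 × 3.5652 = 23.9955

23.995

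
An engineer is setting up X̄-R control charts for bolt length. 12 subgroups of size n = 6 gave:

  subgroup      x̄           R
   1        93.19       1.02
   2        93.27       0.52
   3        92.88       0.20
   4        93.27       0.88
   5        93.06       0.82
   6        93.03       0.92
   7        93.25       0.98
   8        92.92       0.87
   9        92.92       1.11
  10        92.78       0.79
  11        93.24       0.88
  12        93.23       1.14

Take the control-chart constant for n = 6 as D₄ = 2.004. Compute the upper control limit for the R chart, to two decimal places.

R̄ = (1.02 + 0.52 + 0.20 + 0.88 + 0.82 + 0.92 + 0.98 + 0.87 + 1.11 + 0.79 + 0.88 + 1.14) / 12 = 10.1300 / 12 = 0.8442
UCL_R = D₄·R̄ = 2.004 × 0.8442 = 1.6917

1.69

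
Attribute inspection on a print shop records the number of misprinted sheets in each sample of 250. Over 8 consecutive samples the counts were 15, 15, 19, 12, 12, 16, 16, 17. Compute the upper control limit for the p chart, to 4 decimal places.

p̄ = Σdᵢ / (k·n) = 122 / (8 × 250) = 0.06100
UCL = p̄ + 3·√(p̄(1−p̄)/n) = 0.06100 + 3 × √(0.06100×0.93900/250) = 0.06100 + 3 × 0.01514 = 0.10641

0.1064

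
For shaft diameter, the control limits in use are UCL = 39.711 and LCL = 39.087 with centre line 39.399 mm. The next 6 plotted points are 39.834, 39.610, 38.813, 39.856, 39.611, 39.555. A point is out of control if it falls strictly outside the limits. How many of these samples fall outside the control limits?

Compare each point to [39.087, 39.711]: sample 1 = 39.834 > UCL; sample 3 = 38.813 < LCL; sample 4 = 39.856 > UCL.

3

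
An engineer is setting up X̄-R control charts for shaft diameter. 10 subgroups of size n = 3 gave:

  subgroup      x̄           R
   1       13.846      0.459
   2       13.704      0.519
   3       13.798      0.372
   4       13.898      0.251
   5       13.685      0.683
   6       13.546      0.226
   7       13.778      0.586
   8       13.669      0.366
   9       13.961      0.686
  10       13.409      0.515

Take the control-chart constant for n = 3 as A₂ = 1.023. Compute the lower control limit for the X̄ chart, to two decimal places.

X̄̄ = (13.846 + 13.704 + 13.798 + 13.898 + 13.685 + 13.546 + 13.778 + 13.669 + 13.961 + 13.409) / 10 = 137.2940 / 10 = 13.7294
R̄ = (0.459 + 0.519 + 0.372 + 0.251 + 0.683 + 0.226 + 0.586 + 0.366 + 0.686 + 0.515) / 10 = 4.6630 / 10 = 0.4663
LCL = X̄̄ − A₂·R̄ = 13.7294 − 1.023 × 0.4663 = 13.2524

13.25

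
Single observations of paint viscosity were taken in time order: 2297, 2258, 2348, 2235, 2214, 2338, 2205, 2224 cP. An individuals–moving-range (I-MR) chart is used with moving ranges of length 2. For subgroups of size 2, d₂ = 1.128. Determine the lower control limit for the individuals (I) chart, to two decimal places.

X̄ = (2297 + 2258 + 2348 + 2235 + 2214 + 2338 + 2205 + 2224) / 8 = 2264.8750
Moving ranges: 39, 90, 113, 21, 124, 133, 19; M̄R̄ = 539.0000 / 7 = 77.0000
LCL = X̄ − 3·M̄R̄/d₂ = 2264.8750 − 3 × 77.0000 / 1.128 = 2060.0878

2060.09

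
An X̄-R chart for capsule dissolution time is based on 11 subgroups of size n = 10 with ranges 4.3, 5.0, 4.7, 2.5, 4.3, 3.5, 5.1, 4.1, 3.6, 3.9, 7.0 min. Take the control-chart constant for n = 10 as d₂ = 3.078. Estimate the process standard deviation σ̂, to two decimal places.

R̄ = (4.3 + 5.0 + 4.7 + 2.5 + 4.3 + 3.5 + 5.1 + 4.1 + 3.6 + 3.9 + 7.0) / 11 = 4.3636
σ̂ = R̄ / d₂ = 4.3636 / 3.078 = 1.4177

1.42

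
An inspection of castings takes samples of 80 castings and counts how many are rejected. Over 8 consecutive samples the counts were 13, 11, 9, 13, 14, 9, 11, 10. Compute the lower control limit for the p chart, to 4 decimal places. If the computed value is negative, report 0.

p̄ = Σdᵢ / (k·n) = 90 / (8 × 80) = 0.14062
LCL = p̄ − 3·√(p̄(1−p̄)/n) = 0.14062 − 3 × 0.03887 = 0.02402

0.0240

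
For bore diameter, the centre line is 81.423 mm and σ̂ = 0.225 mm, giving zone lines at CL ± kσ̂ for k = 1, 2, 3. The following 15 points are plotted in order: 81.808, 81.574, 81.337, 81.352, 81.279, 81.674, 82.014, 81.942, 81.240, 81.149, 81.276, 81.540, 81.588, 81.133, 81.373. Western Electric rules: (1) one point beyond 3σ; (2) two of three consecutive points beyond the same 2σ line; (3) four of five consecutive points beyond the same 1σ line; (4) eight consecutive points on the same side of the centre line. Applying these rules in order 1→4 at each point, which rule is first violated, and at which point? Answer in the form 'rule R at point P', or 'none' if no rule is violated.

rule 2 at point 8

Zone of each point (C = within 1σ̂, B = 1σ̂–2σ̂, A = 2σ̂–3σ̂, * = beyond 3σ̂; sign = side of CL): 1:+B, 2:+C, 3:-C, 4:-C, 5:-C, 6:+B, 7:+A, 8:+A, 9:-C, 10:-B, 11:-C, 12:+C, 13:+C, 14:-B, 15:-C
Rule 2 (two of three consecutive points beyond the same 2σ limit) is satisfied at point 8.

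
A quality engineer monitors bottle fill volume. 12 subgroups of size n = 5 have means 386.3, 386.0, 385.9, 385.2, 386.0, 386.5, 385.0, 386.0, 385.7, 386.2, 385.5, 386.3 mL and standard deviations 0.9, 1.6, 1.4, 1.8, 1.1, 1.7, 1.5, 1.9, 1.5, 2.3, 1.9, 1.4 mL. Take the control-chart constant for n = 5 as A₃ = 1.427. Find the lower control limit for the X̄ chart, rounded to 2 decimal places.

X̄̄ = (386.3 + 386.0 + 385.9 + 385.2 + 386.0 + 386.5 + 385.0 + 386.0 + 385.7 + 386.2 + 385.5 + 386.3) / 12 = 385.8833
s̄ = (0.9 + 1.6 + 1.4 + 1.8 + 1.1 + 1.7 + 1.5 + 1.9 + 1.5 + 2.3 + 1.9 + 1.4) / 12 = 1.5833
LCL = X̄̄ − A₃·s̄ = 385.8833 − 1.427 × 1.5833 = 383.6239

383.62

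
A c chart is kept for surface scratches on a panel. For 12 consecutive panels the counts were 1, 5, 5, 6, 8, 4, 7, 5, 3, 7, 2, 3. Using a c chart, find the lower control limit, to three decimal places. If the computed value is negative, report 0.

0.000

c̄ = (1 + 5 + 5 + 6 + 8 + 4 + 7 + 5 + 3 + 7 + 2 + 3) / 12 = 56 / 12 = 4.6667
LCL = c̄ − 3√c̄ = 4.6667 − 3 × 2.1602 = -1.8141 → 0 (cannot be negative)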